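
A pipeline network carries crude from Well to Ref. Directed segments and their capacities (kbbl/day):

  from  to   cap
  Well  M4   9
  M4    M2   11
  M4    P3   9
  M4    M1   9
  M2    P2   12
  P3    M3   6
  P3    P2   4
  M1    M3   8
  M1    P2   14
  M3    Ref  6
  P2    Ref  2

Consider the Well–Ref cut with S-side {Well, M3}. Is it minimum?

No — its capacity is 15, but the minimum cut has capacity 8.

Given cut capacity: 9 + 6 = 15.
Augment Well→M4→M2→P2→Ref: bottleneck 2, flow now 2.
Augment Well→M4→P3→M3→Ref: bottleneck 6, flow now 8.
No augmenting path remains; maximum flow = 8.
In the residual graph, reachable from Well: {Well, M4, M2, P3, M1, M3, P2}.
Min-cut edges: M3→Ref (6), P2→Ref (2); capacity 6 + 2 = 8.
Cut capacity 15 exceeds the max flow 8, so it is not minimum.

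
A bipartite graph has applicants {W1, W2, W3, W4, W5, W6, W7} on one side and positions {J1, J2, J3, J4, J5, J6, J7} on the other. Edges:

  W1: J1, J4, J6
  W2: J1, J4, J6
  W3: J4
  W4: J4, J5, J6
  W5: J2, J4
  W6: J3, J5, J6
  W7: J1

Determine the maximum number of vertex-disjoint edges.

Unit-capacity flow: source→left, listed edges, right→sink; max matching = max flow.
Augmenting path W1→J1 (+1); matched 1.
Augmenting path W2→J4 (+1); matched 2.
Augmenting path W4→J5 (+1); matched 3.
Augmenting path W5→J2 (+1); matched 4.
Augmenting path W6→J3 (+1); matched 5.
Augmenting path W3→J4→W2→J6 (+1); matched 6.
No augmenting path remains; maximum matching = 6.
König certificate: {W4, W5, W6, J1, J4, J6} is a vertex cover of size 6 (every listed pair touches it), so no matching can be larger.

6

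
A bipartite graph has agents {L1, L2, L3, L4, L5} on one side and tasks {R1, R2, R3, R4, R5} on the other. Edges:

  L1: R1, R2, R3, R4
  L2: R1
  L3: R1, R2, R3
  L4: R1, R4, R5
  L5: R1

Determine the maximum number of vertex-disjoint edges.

4

Unit-capacity flow: source→left, listed edges, right→sink; max matching = max flow.
Augmenting path L1→R1 (+1); matched 1.
Augmenting path L3→R2 (+1); matched 2.
Augmenting path L4→R4 (+1); matched 3.
Augmenting path L2→R1→L1→R3 (+1); matched 4.
No augmenting path remains; maximum matching = 4.
König certificate: {L1, L3, L4, R1} is a vertex cover of size 4 (every listed pair touches it), so no matching can be larger.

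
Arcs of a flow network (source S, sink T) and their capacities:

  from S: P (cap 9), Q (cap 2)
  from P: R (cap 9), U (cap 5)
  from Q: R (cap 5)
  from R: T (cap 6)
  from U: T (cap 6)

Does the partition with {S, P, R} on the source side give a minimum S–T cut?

No — its capacity is 13, but the minimum cut has capacity 11.

Given cut capacity: 2 + 5 + 6 = 13.
Augment S→P→R→T: bottleneck 6, flow now 6.
Augment S→P→U→T: bottleneck 3, flow now 9.
Augment S→Q→R→P→U→T: bottleneck 2, flow now 11. (uses reverse residual edge)
No augmenting path remains; maximum flow = 11.
In the residual graph, reachable from S: {S}.
Min-cut edges: S→P (9), S→Q (2); capacity 9 + 2 = 11.
Cut capacity 13 exceeds the max flow 11, so it is not minimum.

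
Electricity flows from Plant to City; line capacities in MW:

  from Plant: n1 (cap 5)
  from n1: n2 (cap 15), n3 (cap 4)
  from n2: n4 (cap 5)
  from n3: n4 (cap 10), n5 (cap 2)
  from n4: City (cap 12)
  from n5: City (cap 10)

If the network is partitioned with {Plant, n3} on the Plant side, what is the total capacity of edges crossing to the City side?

Edges leaving {Plant, n3}: Plant→n1 (5), n3→n4 (10), n3→n5 (2).
Cut capacity = 5 + 10 + 2 = 17.

17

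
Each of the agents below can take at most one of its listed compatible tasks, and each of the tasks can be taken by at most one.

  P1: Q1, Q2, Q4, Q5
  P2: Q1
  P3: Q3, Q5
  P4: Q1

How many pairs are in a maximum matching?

3

Unit-capacity flow: source→left, listed edges, right→sink; max matching = max flow.
Augmenting path P1→Q1 (+1); matched 1.
Augmenting path P3→Q3 (+1); matched 2.
Augmenting path P2→Q1→P1→Q2 (+1); matched 3.
No augmenting path remains; maximum matching = 3.
König certificate: {P1, P3, Q1} is a vertex cover of size 3 (every listed pair touches it), so no matching can be larger.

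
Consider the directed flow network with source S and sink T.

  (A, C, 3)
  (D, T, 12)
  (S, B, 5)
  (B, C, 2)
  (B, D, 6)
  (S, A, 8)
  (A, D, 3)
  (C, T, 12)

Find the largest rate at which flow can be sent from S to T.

11

Augment S→A→C→T: bottleneck 3, flow now 3.
Augment S→A→D→T: bottleneck 3, flow now 6.
Augment S→B→C→T: bottleneck 2, flow now 8.
Augment S→B→D→T: bottleneck 3, flow now 11.
No augmenting path remains; maximum flow = 11.
In the residual graph, reachable from S: {S, A}.
Min-cut edges: S→B (5), A→C (3), A→D (3); capacity 5 + 3 + 3 = 11.
This cut is saturated, so no flow can exceed 11.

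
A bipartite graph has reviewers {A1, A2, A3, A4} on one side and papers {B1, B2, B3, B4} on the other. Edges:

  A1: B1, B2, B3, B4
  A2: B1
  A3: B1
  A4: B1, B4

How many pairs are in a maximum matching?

Unit-capacity flow: source→left, listed edges, right→sink; max matching = max flow.
Augmenting path A1→B1 (+1); matched 1.
Augmenting path A4→B4 (+1); matched 2.
Augmenting path A2→B1→A1→B2 (+1); matched 3.
No augmenting path remains; maximum matching = 3.
König certificate: {A1, A4, B1} is a vertex cover of size 3 (every listed pair touches it), so no matching can be larger.

3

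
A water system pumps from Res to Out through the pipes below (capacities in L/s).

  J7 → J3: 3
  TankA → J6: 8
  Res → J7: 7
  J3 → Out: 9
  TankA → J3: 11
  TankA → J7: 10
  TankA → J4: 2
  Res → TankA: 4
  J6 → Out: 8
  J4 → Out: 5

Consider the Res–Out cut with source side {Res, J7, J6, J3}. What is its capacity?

Edges leaving {Res, J7, J6, J3}: Res→TankA (4), J6→Out (8), J3→Out (9).
Cut capacity = 4 + 8 + 9 = 21.

21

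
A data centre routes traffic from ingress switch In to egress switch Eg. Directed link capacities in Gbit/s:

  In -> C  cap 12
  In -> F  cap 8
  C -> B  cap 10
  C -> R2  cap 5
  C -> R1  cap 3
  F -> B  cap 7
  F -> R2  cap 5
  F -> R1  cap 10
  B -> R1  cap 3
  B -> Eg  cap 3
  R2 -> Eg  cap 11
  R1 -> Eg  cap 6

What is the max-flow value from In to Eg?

Augment In→C→B→Eg: bottleneck 3, flow now 3.
Augment In→C→R2→Eg: bottleneck 5, flow now 8.
Augment In→C→R1→Eg: bottleneck 3, flow now 11.
Augment In→F→R2→Eg: bottleneck 5, flow now 16.
Augment In→F→R1→Eg: bottleneck 3, flow now 19.
No augmenting path remains; maximum flow = 19.
In the residual graph, reachable from In: {In, C, F, B, R1}.
Min-cut edges: C→R2 (5), F→R2 (5), B→Eg (3), R1→Eg (6); capacity 5 + 5 + 3 + 6 = 19.
This cut is saturated, so no flow can exceed 19.

19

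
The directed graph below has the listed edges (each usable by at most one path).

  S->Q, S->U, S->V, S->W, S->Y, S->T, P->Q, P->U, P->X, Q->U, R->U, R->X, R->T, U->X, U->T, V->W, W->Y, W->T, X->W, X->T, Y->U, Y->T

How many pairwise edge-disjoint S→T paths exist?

5

Assign every edge capacity 1; by Menger, the answer equals the max flow.
Path S→T (+1); total 1.
Path S→U→T (+1); total 2.
Path S→W→T (+1); total 3.
Path S→Y→T (+1); total 4.
Path S→Q→U→X→T (+1); total 5.
No residual S→T path; max flow = 5.
Certifying cut of size 5: {S→T, U→T, U→X, W→T, Y→T}.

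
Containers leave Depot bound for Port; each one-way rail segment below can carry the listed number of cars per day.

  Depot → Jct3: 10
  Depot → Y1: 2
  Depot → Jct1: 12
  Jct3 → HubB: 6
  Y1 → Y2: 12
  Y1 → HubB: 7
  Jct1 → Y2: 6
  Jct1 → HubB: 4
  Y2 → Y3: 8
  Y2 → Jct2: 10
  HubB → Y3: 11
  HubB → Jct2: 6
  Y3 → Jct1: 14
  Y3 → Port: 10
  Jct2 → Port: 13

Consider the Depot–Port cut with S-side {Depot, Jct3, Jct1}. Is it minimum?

Yes — it is a minimum cut (capacity 18).

Given cut capacity: 2 + 6 + 6 + 4 = 18.
Augment Depot→Jct3→HubB→Y3→Port: bottleneck 6, flow now 6.
Augment Depot→Y1→Y2→Y3→Port: bottleneck 2, flow now 8.
Augment Depot→Jct1→Y2→Y3→Port: bottleneck 2, flow now 10.
Augment Depot→Jct1→Y2→Jct2→Port: bottleneck 4, flow now 14.
Augment Depot→Jct1→HubB→Jct2→Port: bottleneck 4, flow now 18.
No augmenting path remains; maximum flow = 18.
Cut capacity 18 equals the max flow, so it is a minimum cut.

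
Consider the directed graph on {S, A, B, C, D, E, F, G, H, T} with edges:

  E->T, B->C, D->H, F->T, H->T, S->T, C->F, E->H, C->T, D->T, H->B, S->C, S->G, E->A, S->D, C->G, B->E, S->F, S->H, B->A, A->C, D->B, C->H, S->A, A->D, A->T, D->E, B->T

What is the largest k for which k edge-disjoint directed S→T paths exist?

Assign every edge capacity 1; by Menger, the answer equals the max flow.
Path S→T (+1); total 1.
Path S→A→T (+1); total 2.
Path S→C→T (+1); total 3.
Path S→D→T (+1); total 4.
Path S→F→T (+1); total 5.
Path S→H→T (+1); total 6.
No residual S→T path; max flow = 6.
Certifying cut of size 6: {S→A, S→C, S→D, S→F, S→H, S→T}.

6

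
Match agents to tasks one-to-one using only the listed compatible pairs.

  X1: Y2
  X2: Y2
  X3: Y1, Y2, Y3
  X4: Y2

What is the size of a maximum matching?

Unit-capacity flow: source→left, listed edges, right→sink; max matching = max flow.
Augmenting path X1→Y2 (+1); matched 1.
Augmenting path X3→Y1 (+1); matched 2.
No augmenting path remains; maximum matching = 2.
König certificate: {X3, Y2} is a vertex cover of size 2 (every listed pair touches it), so no matching can be larger.

2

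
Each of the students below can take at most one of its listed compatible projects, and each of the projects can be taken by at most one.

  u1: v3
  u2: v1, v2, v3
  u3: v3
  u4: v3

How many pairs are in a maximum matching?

2

Unit-capacity flow: source→left, listed edges, right→sink; max matching = max flow.
Augmenting path u1→v3 (+1); matched 1.
Augmenting path u2→v1 (+1); matched 2.
No augmenting path remains; maximum matching = 2.
König certificate: {u2, v3} is a vertex cover of size 2 (every listed pair touches it), so no matching can be larger.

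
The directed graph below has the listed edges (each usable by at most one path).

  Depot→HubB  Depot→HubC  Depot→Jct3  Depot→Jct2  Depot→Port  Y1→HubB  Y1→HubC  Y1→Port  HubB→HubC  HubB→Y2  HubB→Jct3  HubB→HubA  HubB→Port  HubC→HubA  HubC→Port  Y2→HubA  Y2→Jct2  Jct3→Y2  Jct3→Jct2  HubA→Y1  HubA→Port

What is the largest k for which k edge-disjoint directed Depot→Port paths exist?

Assign every edge capacity 1; by Menger, the answer equals the max flow.
Path Depot→Port (+1); total 1.
Path Depot→HubB→Port (+1); total 2.
Path Depot→HubC→Port (+1); total 3.
Path Depot→Jct3→Y2→HubA→Port (+1); total 4.
No residual Depot→Port path; max flow = 4.
Certifying cut of size 4: {Depot→HubB, Depot→HubC, Depot→Jct3, Depot→Port}.

4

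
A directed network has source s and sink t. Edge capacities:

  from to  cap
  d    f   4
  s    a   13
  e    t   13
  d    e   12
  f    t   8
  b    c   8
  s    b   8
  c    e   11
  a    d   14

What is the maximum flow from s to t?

Augment s→a→d→e→t: bottleneck 12, flow now 12.
Augment s→a→d→f→t: bottleneck 1, flow now 13.
Augment s→b→c→e→t: bottleneck 1, flow now 14.
Augment s→b→c→e→d→f→t: bottleneck 3, flow now 17. (uses reverse residual edge)
No augmenting path remains; maximum flow = 17.
In the residual graph, reachable from s: {s, a, b, c, d, e}.
Min-cut edges: d→f (4), e→t (13); capacity 4 + 13 = 17.
This cut is saturated, so no flow can exceed 17.

17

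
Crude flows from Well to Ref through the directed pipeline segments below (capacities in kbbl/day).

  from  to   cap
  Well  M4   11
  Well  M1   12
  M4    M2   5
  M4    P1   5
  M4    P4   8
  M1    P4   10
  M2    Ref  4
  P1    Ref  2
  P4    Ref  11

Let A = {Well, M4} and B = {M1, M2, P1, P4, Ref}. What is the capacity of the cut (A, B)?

Edges leaving {Well, M4}: Well→M1 (12), M4→M2 (5), M4→P1 (5), M4→P4 (8).
Cut capacity = 12 + 5 + 5 + 8 = 30.

30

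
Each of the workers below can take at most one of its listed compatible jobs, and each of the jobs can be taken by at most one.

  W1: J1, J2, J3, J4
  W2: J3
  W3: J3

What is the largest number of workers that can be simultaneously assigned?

Unit-capacity flow: source→left, listed edges, right→sink; max matching = max flow.
Augmenting path W1→J1 (+1); matched 1.
Augmenting path W2→J3 (+1); matched 2.
No augmenting path remains; maximum matching = 2.
König certificate: {W1, J3} is a vertex cover of size 2 (every listed pair touches it), so no matching can be larger.

2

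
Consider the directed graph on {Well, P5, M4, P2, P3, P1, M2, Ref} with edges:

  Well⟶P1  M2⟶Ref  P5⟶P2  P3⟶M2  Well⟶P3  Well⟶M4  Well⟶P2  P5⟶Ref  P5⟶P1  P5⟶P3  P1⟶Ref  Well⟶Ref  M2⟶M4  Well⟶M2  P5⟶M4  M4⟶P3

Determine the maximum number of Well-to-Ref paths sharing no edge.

3

Assign every edge capacity 1; by Menger, the answer equals the max flow.
Path Well→Ref (+1); total 1.
Path Well→P1→Ref (+1); total 2.
Path Well→M2→Ref (+1); total 3.
No residual Well→Ref path; max flow = 3.
Certifying cut of size 3: {M2→Ref, Well→P1, Well→Ref}.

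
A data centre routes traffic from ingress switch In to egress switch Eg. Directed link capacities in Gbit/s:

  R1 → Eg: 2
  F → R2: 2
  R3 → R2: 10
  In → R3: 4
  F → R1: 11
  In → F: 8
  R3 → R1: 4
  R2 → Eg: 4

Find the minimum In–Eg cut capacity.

Augment In→F→R2→Eg: bottleneck 2, flow now 2.
Augment In→F→R1→Eg: bottleneck 2, flow now 4.
Augment In→R3→R2→Eg: bottleneck 2, flow now 6.
No augmenting path remains; maximum flow = 6.
By max-flow min-cut, the minimum cut capacity equals the max flow.
In the residual graph, reachable from In: {In, F, R3, R2, R1}.
Min-cut edges: R2→Eg (4), R1→Eg (2); capacity 4 + 2 = 6.

6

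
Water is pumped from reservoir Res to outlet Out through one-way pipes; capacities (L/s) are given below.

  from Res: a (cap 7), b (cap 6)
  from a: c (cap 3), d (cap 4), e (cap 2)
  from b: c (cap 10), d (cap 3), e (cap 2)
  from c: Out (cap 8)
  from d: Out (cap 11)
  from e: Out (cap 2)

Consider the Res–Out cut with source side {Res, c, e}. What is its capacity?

Edges leaving {Res, c, e}: Res→a (7), Res→b (6), c→Out (8), e→Out (2).
Cut capacity = 7 + 6 + 8 + 2 = 23.

23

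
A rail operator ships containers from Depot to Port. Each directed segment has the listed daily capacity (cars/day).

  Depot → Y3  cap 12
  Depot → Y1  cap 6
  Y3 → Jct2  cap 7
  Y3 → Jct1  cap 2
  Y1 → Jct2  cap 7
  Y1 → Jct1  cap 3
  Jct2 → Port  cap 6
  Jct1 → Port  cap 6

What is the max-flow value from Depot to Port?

11

Augment Depot→Y3→Jct2→Port: bottleneck 6, flow now 6.
Augment Depot→Y3→Jct1→Port: bottleneck 2, flow now 8.
Augment Depot→Y1→Jct1→Port: bottleneck 3, flow now 11.
No augmenting path remains; maximum flow = 11.
In the residual graph, reachable from Depot: {Depot, Y3, Y1, Jct2}.
Min-cut edges: Y3→Jct1 (2), Y1→Jct1 (3), Jct2→Port (6); capacity 2 + 3 + 6 = 11.
This cut is saturated, so no flow can exceed 11.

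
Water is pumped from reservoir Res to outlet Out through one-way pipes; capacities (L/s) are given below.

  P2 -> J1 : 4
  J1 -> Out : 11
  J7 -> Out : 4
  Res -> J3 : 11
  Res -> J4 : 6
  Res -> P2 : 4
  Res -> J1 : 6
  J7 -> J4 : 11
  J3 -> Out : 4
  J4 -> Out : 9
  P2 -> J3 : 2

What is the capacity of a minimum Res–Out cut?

20

Augment Res→J1→Out: bottleneck 6, flow now 6.
Augment Res→J3→Out: bottleneck 4, flow now 10.
Augment Res→J4→Out: bottleneck 6, flow now 16.
Augment Res→P2→J1→Out: bottleneck 4, flow now 20.
No augmenting path remains; maximum flow = 20.
By max-flow min-cut, the minimum cut capacity equals the max flow.
In the residual graph, reachable from Res: {Res, J3}.
Min-cut edges: Res→P2 (4), Res→J1 (6), Res→J4 (6), J3→Out (4); capacity 4 + 6 + 6 + 4 = 20.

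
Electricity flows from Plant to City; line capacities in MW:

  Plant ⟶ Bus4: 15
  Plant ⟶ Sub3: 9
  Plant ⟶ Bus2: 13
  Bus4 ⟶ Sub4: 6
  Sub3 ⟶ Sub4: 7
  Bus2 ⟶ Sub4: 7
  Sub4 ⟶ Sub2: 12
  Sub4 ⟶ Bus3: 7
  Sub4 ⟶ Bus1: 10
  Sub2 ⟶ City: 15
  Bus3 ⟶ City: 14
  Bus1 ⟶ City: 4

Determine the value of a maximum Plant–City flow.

20

Augment Plant→Bus4→Sub4→Sub2→City: bottleneck 6, flow now 6.
Augment Plant→Sub3→Sub4→Sub2→City: bottleneck 6, flow now 12.
Augment Plant→Sub3→Sub4→Bus3→City: bottleneck 1, flow now 13.
Augment Plant→Bus2→Sub4→Bus3→City: bottleneck 6, flow now 19.
Augment Plant→Bus2→Sub4→Bus1→City: bottleneck 1, flow now 20.
No augmenting path remains; maximum flow = 20.
In the residual graph, reachable from Plant: {Plant, Bus4, Sub3, Bus2}.
Min-cut edges: Bus4→Sub4 (6), Sub3→Sub4 (7), Bus2→Sub4 (7); capacity 6 + 7 + 7 = 20.
This cut is saturated, so no flow can exceed 20.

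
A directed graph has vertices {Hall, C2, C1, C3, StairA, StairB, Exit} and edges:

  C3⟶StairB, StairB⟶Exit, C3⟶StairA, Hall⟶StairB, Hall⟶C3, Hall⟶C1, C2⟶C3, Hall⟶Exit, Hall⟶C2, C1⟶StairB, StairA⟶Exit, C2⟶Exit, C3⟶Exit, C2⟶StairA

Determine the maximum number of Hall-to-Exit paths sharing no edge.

4

Assign every edge capacity 1; by Menger, the answer equals the max flow.
Path Hall→Exit (+1); total 1.
Path Hall→C2→Exit (+1); total 2.
Path Hall→C3→Exit (+1); total 3.
Path Hall→StairB→Exit (+1); total 4.
No residual Hall→Exit path; max flow = 4.
Certifying cut of size 4: {Hall→C2, Hall→C3, Hall→Exit, StairB→Exit}.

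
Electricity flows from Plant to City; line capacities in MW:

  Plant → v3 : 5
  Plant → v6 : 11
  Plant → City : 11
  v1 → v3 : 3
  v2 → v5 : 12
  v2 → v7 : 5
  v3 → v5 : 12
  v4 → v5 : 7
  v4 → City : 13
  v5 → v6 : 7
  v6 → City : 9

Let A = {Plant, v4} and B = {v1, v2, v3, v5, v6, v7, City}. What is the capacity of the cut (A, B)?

47

Edges leaving {Plant, v4}: Plant→v3 (5), Plant→v6 (11), Plant→City (11), v4→v5 (7), v4→City (13).
Cut capacity = 5 + 11 + 11 + 7 + 13 = 47.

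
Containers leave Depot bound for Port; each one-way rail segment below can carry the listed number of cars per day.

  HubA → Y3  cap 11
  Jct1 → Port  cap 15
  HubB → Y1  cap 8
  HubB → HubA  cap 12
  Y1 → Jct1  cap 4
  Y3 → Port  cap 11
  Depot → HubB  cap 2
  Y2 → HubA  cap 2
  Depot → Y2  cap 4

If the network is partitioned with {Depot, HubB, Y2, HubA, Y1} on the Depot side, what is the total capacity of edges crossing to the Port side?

15

Edges leaving {Depot, HubB, Y2, HubA, Y1}: HubA→Y3 (11), Y1→Jct1 (4).
Cut capacity = 11 + 4 = 15.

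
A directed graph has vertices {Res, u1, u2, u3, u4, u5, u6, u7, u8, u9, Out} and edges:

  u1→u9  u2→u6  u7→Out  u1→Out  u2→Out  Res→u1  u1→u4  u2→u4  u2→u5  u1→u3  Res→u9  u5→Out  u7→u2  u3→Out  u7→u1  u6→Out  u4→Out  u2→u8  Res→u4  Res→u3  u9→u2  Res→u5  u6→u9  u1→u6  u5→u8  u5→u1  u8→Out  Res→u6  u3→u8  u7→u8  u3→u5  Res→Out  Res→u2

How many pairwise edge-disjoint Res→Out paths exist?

Assign every edge capacity 1; by Menger, the answer equals the max flow.
Path Res→Out (+1); total 1.
Path Res→u1→Out (+1); total 2.
Path Res→u2→Out (+1); total 3.
Path Res→u3→Out (+1); total 4.
Path Res→u4→Out (+1); total 5.
Path Res→u5→Out (+1); total 6.
Path Res→u6→Out (+1); total 7.
Path Res→u9→u2→u8→Out (+1); total 8.
No residual Res→Out path; max flow = 8.
Certifying cut of size 8: {Res→Out, Res→u1, Res→u2, Res→u3, Res→u4, Res→u5, Res→u6, Res→u9}.

8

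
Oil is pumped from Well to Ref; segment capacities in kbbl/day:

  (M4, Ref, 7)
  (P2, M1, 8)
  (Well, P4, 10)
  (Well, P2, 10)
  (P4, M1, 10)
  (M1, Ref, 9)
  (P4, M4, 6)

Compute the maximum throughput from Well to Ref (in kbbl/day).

15

Augment Well→P2→M1→Ref: bottleneck 8, flow now 8.
Augment Well→P4→M1→Ref: bottleneck 1, flow now 9.
Augment Well→P4→M4→Ref: bottleneck 6, flow now 15.
No augmenting path remains; maximum flow = 15.
In the residual graph, reachable from Well: {Well, P2, P4, M1}.
Min-cut edges: P4→M4 (6), M1→Ref (9); capacity 6 + 9 = 15.
This cut is saturated, so no flow can exceed 15.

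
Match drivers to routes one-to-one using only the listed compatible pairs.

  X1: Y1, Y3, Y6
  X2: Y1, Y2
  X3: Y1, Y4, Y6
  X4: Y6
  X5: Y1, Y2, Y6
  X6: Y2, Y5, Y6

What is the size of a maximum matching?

6

Unit-capacity flow: source→left, listed edges, right→sink; max matching = max flow.
Augmenting path X1→Y1 (+1); matched 1.
Augmenting path X2→Y2 (+1); matched 2.
Augmenting path X3→Y4 (+1); matched 3.
Augmenting path X4→Y6 (+1); matched 4.
Augmenting path X6→Y5 (+1); matched 5.
Augmenting path X5→Y1→X1→Y3 (+1); matched 6.
No augmenting path remains; maximum matching = 6.
König certificate: {X1, X2, X3, X4, X5, X6} is a vertex cover of size 6 (every listed pair touches it), so no matching can be larger.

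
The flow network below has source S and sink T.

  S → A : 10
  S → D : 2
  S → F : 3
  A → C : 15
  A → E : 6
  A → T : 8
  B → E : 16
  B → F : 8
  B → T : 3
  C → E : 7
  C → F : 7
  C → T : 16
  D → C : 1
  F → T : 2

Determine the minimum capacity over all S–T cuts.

13

Augment S→A→T: bottleneck 8, flow now 8.
Augment S→F→T: bottleneck 2, flow now 10.
Augment S→A→C→T: bottleneck 2, flow now 12.
Augment S→D→C→T: bottleneck 1, flow now 13.
No augmenting path remains; maximum flow = 13.
By max-flow min-cut, the minimum cut capacity equals the max flow.
In the residual graph, reachable from S: {S, D, F}.
Min-cut edges: S→A (10), D→C (1), F→T (2); capacity 10 + 1 + 2 = 13.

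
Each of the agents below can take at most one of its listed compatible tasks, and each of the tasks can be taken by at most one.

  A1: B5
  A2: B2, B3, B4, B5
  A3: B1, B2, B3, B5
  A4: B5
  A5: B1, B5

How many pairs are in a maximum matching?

Unit-capacity flow: source→left, listed edges, right→sink; max matching = max flow.
Augmenting path A1→B5 (+1); matched 1.
Augmenting path A2→B2 (+1); matched 2.
Augmenting path A3→B1 (+1); matched 3.
Augmenting path A5→B1→A3→B3 (+1); matched 4.
No augmenting path remains; maximum matching = 4.
König certificate: {A2, A3, A5, B5} is a vertex cover of size 4 (every listed pair touches it), so no matching can be larger.

4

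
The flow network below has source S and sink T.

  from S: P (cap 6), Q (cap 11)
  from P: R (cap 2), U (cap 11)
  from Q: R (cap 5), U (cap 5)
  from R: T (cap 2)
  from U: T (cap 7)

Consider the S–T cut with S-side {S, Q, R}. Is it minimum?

Given cut capacity: 6 + 5 + 2 = 13.
Augment S→P→R→T: bottleneck 2, flow now 2.
Augment S→P→U→T: bottleneck 4, flow now 6.
Augment S→Q→U→T: bottleneck 3, flow now 9.
No augmenting path remains; maximum flow = 9.
In the residual graph, reachable from S: {S, P, Q, R, U}.
Min-cut edges: R→T (2), U→T (7); capacity 2 + 7 = 9.
Cut capacity 13 exceeds the max flow 9, so it is not minimum.

No — its capacity is 13, but the minimum cut has capacity 9.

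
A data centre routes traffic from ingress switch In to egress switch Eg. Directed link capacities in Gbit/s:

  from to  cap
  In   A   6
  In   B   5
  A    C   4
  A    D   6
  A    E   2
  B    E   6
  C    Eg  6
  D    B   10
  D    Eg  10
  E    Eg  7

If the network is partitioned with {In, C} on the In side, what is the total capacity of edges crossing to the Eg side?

17

Edges leaving {In, C}: In→A (6), In→B (5), C→Eg (6).
Cut capacity = 6 + 5 + 6 = 17.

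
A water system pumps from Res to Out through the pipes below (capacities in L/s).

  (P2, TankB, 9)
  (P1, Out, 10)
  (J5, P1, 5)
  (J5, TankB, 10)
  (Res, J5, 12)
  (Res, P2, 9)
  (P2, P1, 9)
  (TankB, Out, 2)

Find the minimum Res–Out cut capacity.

12

Augment Res→P2→P1→Out: bottleneck 9, flow now 9.
Augment Res→J5→P1→Out: bottleneck 1, flow now 10.
Augment Res→J5→TankB→Out: bottleneck 2, flow now 12.
No augmenting path remains; maximum flow = 12.
By max-flow min-cut, the minimum cut capacity equals the max flow.
In the residual graph, reachable from Res: {Res, P2, J5, P1, TankB}.
Min-cut edges: P1→Out (10), TankB→Out (2); capacity 10 + 2 = 12.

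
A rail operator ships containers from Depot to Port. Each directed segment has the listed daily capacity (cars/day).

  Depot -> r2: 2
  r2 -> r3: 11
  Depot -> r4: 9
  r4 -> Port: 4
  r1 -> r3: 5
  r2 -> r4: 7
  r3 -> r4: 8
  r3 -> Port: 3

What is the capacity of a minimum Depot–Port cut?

Augment Depot→r4→Port: bottleneck 4, flow now 4.
Augment Depot→r2→r3→Port: bottleneck 2, flow now 6.
No augmenting path remains; maximum flow = 6.
By max-flow min-cut, the minimum cut capacity equals the max flow.
In the residual graph, reachable from Depot: {Depot, r4}.
Min-cut edges: Depot→r2 (2), r4→Port (4); capacity 2 + 4 = 6.

6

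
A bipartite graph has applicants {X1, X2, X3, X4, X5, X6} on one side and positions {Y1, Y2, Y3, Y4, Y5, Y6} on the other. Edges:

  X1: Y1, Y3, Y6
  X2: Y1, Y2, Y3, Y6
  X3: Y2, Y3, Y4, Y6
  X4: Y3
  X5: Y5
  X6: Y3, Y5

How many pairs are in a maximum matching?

Unit-capacity flow: source→left, listed edges, right→sink; max matching = max flow.
Augmenting path X1→Y1 (+1); matched 1.
Augmenting path X2→Y2 (+1); matched 2.
Augmenting path X3→Y3 (+1); matched 3.
Augmenting path X5→Y5 (+1); matched 4.
Augmenting path X4→Y3→X3→Y4 (+1); matched 5.
No augmenting path remains; maximum matching = 5.
König certificate: {X1, X2, X3, Y3, Y5} is a vertex cover of size 5 (every listed pair touches it), so no matching can be larger.

5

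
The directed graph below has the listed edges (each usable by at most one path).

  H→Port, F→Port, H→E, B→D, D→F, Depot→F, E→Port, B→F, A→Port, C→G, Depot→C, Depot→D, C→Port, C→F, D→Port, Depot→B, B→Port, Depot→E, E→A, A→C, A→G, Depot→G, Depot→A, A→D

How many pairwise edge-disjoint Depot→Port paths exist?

Assign every edge capacity 1; by Menger, the answer equals the max flow.
Path Depot→A→Port (+1); total 1.
Path Depot→B→Port (+1); total 2.
Path Depot→C→Port (+1); total 3.
Path Depot→D→Port (+1); total 4.
Path Depot→E→Port (+1); total 5.
Path Depot→F→Port (+1); total 6.
No residual Depot→Port path; max flow = 6.
Certifying cut of size 6: {Depot→A, Depot→B, Depot→C, Depot→D, Depot→E, Depot→F}.

6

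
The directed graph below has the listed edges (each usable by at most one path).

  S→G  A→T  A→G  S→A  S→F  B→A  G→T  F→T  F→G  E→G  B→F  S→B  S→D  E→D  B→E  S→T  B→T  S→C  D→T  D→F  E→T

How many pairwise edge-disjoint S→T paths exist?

Assign every edge capacity 1; by Menger, the answer equals the max flow.
Path S→T (+1); total 1.
Path S→A→T (+1); total 2.
Path S→B→T (+1); total 3.
Path S→D→T (+1); total 4.
Path S→F→T (+1); total 5.
Path S→G→T (+1); total 6.
No residual S→T path; max flow = 6.
Certifying cut of size 6: {S→A, S→B, S→D, S→F, S→G, S→T}.

6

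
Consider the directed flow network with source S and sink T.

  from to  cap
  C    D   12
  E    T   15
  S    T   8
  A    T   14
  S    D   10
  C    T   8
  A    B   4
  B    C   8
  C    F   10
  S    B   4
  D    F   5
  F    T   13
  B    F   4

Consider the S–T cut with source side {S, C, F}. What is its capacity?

Edges leaving {S, C, F}: S→B (4), S→D (10), S→T (8), C→D (12), C→T (8), F→T (13).
Cut capacity = 4 + 10 + 8 + 12 + 8 + 13 = 55.

55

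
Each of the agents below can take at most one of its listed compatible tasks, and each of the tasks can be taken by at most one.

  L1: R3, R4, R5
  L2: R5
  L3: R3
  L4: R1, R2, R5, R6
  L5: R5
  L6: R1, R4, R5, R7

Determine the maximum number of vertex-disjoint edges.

5

Unit-capacity flow: source→left, listed edges, right→sink; max matching = max flow.
Augmenting path L1→R3 (+1); matched 1.
Augmenting path L2→R5 (+1); matched 2.
Augmenting path L4→R1 (+1); matched 3.
Augmenting path L6→R4 (+1); matched 4.
Augmenting path L3→R3→L1→R4→L6→R7 (+1); matched 5.
No augmenting path remains; maximum matching = 5.
König certificate: {L1, L3, L4, L6, R5} is a vertex cover of size 5 (every listed pair touches it), so no matching can be larger.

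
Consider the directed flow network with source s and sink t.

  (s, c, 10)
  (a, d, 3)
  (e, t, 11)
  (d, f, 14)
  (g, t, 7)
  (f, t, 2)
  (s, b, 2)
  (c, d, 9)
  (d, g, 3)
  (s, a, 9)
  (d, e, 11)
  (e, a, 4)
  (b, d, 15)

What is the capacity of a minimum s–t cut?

14

Augment s→a→d→e→t: bottleneck 3, flow now 3.
Augment s→b→d→e→t: bottleneck 2, flow now 5.
Augment s→c→d→e→t: bottleneck 6, flow now 11.
Augment s→c→d→f→t: bottleneck 2, flow now 13.
Augment s→c→d→g→t: bottleneck 1, flow now 14.
No augmenting path remains; maximum flow = 14.
By max-flow min-cut, the minimum cut capacity equals the max flow.
In the residual graph, reachable from s: {s, a, c}.
Min-cut edges: s→b (2), a→d (3), c→d (9); capacity 2 + 3 + 9 = 14.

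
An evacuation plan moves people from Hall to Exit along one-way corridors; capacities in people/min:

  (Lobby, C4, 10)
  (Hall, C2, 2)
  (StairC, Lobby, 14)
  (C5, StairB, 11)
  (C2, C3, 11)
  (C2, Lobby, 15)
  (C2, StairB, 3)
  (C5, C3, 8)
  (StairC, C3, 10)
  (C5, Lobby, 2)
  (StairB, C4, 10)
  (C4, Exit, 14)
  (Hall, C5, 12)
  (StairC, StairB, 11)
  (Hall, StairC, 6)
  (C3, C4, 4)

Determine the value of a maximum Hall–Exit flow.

14

Augment Hall→StairC→StairB→C4→Exit: bottleneck 6, flow now 6.
Augment Hall→C2→StairB→C4→Exit: bottleneck 2, flow now 8.
Augment Hall→C5→StairB→C4→Exit: bottleneck 2, flow now 10.
Augment Hall→C5→Lobby→C4→Exit: bottleneck 2, flow now 12.
Augment Hall→C5→C3→C4→Exit: bottleneck 2, flow now 14.
No augmenting path remains; maximum flow = 14.
In the residual graph, reachable from Hall: {Hall, StairC, C2, C5, StairB, Lobby, C3, C4}.
Min-cut edges: C4→Exit (14); capacity 14 = 14.
This cut is saturated, so no flow can exceed 14.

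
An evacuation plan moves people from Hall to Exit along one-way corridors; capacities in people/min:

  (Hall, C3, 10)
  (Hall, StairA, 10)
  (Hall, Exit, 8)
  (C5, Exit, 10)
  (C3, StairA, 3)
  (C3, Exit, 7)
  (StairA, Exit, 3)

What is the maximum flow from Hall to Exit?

18

Augment Hall→Exit: bottleneck 8, flow now 8.
Augment Hall→C3→Exit: bottleneck 7, flow now 15.
Augment Hall→StairA→Exit: bottleneck 3, flow now 18.
No augmenting path remains; maximum flow = 18.
In the residual graph, reachable from Hall: {Hall, C3, StairA}.
Min-cut edges: Hall→Exit (8), C3→Exit (7), StairA→Exit (3); capacity 8 + 7 + 3 = 18.
This cut is saturated, so no flow can exceed 18.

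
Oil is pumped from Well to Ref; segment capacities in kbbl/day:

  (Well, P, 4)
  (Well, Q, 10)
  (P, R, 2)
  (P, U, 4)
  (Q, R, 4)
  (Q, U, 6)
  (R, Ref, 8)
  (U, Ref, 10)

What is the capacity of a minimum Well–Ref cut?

Augment Well→P→R→Ref: bottleneck 2, flow now 2.
Augment Well→P→U→Ref: bottleneck 2, flow now 4.
Augment Well→Q→R→Ref: bottleneck 4, flow now 8.
Augment Well→Q→U→Ref: bottleneck 6, flow now 14.
No augmenting path remains; maximum flow = 14.
By max-flow min-cut, the minimum cut capacity equals the max flow.
In the residual graph, reachable from Well: {Well}.
Min-cut edges: Well→P (4), Well→Q (10); capacity 4 + 10 = 14.

14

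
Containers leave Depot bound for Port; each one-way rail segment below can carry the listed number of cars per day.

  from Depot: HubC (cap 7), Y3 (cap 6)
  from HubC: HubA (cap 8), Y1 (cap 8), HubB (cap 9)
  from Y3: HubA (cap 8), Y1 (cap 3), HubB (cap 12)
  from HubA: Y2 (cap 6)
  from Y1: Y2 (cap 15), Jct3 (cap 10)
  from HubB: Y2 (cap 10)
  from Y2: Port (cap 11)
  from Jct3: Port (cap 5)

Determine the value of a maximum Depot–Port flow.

Augment Depot→HubC→HubA→Y2→Port: bottleneck 6, flow now 6.
Augment Depot→HubC→Y1→Y2→Port: bottleneck 1, flow now 7.
Augment Depot→Y3→Y1→Y2→Port: bottleneck 3, flow now 10.
Augment Depot→Y3→HubB→Y2→Port: bottleneck 1, flow now 11.
Augment Depot→Y3→HubA→HubC→Y1→Jct3→Port: bottleneck 2, flow now 13. (uses reverse residual edge)
No augmenting path remains; maximum flow = 13.
In the residual graph, reachable from Depot: {Depot}.
Min-cut edges: Depot→HubC (7), Depot→Y3 (6); capacity 7 + 6 = 13.
This cut is saturated, so no flow can exceed 13.

13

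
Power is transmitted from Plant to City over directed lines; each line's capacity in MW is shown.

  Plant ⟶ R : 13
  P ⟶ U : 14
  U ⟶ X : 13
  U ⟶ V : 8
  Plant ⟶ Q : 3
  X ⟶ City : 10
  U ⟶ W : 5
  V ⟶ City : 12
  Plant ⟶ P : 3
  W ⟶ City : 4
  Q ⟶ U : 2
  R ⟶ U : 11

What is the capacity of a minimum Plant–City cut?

16

Augment Plant→P→U→V→City: bottleneck 3, flow now 3.
Augment Plant→Q→U→V→City: bottleneck 2, flow now 5.
Augment Plant→R→U→V→City: bottleneck 3, flow now 8.
Augment Plant→R→U→W→City: bottleneck 4, flow now 12.
Augment Plant→R→U→X→City: bottleneck 4, flow now 16.
No augmenting path remains; maximum flow = 16.
By max-flow min-cut, the minimum cut capacity equals the max flow.
In the residual graph, reachable from Plant: {Plant, Q, R}.
Min-cut edges: Plant→P (3), Q→U (2), R→U (11); capacity 3 + 2 + 11 = 16.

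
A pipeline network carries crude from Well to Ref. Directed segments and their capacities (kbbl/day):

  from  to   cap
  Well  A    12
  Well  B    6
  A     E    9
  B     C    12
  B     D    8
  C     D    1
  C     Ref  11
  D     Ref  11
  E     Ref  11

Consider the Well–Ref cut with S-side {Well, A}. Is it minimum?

Yes — it is a minimum cut (capacity 15).

Given cut capacity: 6 + 9 = 15.
Augment Well→A→E→Ref: bottleneck 9, flow now 9.
Augment Well→B→C→Ref: bottleneck 6, flow now 15.
No augmenting path remains; maximum flow = 15.
Cut capacity 15 equals the max flow, so it is a minimum cut.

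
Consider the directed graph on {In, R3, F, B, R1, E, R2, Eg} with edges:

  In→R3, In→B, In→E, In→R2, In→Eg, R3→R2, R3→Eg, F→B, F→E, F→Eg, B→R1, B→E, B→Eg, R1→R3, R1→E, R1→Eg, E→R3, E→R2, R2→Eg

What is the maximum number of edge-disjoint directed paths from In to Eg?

4

Assign every edge capacity 1; by Menger, the answer equals the max flow.
Path In→Eg (+1); total 1.
Path In→R3→Eg (+1); total 2.
Path In→B→Eg (+1); total 3.
Path In→R2→Eg (+1); total 4.
No residual In→Eg path; max flow = 4.
Certifying cut of size 4: {In→B, In→Eg, R2→Eg, R3→Eg}.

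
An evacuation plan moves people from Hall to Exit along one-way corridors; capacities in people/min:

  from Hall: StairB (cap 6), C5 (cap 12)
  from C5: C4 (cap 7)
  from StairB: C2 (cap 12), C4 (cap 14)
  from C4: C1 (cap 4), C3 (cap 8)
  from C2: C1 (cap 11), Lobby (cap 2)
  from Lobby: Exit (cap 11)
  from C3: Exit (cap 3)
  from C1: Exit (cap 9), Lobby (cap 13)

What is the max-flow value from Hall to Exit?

Augment Hall→C5→C4→C3→Exit: bottleneck 3, flow now 3.
Augment Hall→C5→C4→C1→Exit: bottleneck 4, flow now 7.
Augment Hall→StairB→C2→Lobby→Exit: bottleneck 2, flow now 9.
Augment Hall→StairB→C2→C1→Exit: bottleneck 4, flow now 13.
No augmenting path remains; maximum flow = 13.
In the residual graph, reachable from Hall: {Hall, C5}.
Min-cut edges: Hall→StairB (6), C5→C4 (7); capacity 6 + 7 = 13.
This cut is saturated, so no flow can exceed 13.

13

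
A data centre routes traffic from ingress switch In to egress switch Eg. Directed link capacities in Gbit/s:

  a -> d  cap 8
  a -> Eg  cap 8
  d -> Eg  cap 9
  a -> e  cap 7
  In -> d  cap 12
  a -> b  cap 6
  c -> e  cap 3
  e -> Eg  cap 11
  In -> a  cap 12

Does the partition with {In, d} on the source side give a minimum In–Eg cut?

Yes — it is a minimum cut (capacity 21).

Given cut capacity: 12 + 9 = 21.
Augment In→a→Eg: bottleneck 8, flow now 8.
Augment In→d→Eg: bottleneck 9, flow now 17.
Augment In→a→e→Eg: bottleneck 4, flow now 21.
No augmenting path remains; maximum flow = 21.
Cut capacity 21 equals the max flow, so it is a minimum cut.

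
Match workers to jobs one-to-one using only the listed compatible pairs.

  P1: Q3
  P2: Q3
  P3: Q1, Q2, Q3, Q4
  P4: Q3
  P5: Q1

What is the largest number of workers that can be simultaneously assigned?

3

Unit-capacity flow: source→left, listed edges, right→sink; max matching = max flow.
Augmenting path P1→Q3 (+1); matched 1.
Augmenting path P3→Q1 (+1); matched 2.
Augmenting path P5→Q1→P3→Q2 (+1); matched 3.
No augmenting path remains; maximum matching = 3.
König certificate: {P3, P5, Q3} is a vertex cover of size 3 (every listed pair touches it), so no matching can be larger.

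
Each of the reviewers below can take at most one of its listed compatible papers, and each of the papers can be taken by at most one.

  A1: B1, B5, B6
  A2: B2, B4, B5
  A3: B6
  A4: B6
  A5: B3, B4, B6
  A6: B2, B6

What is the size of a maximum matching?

5

Unit-capacity flow: source→left, listed edges, right→sink; max matching = max flow.
Augmenting path A1→B1 (+1); matched 1.
Augmenting path A2→B2 (+1); matched 2.
Augmenting path A3→B6 (+1); matched 3.
Augmenting path A5→B3 (+1); matched 4.
Augmenting path A6→B2→A2→B4 (+1); matched 5.
No augmenting path remains; maximum matching = 5.
König certificate: {A1, A2, A5, A6, B6} is a vertex cover of size 5 (every listed pair touches it), so no matching can be larger.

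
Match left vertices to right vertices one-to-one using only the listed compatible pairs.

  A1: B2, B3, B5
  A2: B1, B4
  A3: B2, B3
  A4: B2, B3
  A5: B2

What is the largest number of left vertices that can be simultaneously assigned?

Unit-capacity flow: source→left, listed edges, right→sink; max matching = max flow.
Augmenting path A1→B2 (+1); matched 1.
Augmenting path A2→B1 (+1); matched 2.
Augmenting path A3→B3 (+1); matched 3.
Augmenting path A4→B2→A1→B5 (+1); matched 4.
No augmenting path remains; maximum matching = 4.
König certificate: {A1, A2, B2, B3} is a vertex cover of size 4 (every listed pair touches it), so no matching can be larger.

4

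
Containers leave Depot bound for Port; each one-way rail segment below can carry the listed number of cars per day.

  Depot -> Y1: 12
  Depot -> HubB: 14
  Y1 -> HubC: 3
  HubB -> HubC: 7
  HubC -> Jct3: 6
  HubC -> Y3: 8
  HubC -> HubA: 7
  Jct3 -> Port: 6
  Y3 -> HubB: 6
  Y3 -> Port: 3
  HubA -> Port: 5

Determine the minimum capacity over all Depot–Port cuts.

10

Augment Depot→Y1→HubC→Jct3→Port: bottleneck 3, flow now 3.
Augment Depot→HubB→HubC→Jct3→Port: bottleneck 3, flow now 6.
Augment Depot→HubB→HubC→Y3→Port: bottleneck 3, flow now 9.
Augment Depot→HubB→HubC→HubA→Port: bottleneck 1, flow now 10.
No augmenting path remains; maximum flow = 10.
By max-flow min-cut, the minimum cut capacity equals the max flow.
In the residual graph, reachable from Depot: {Depot, Y1, HubB}.
Min-cut edges: Y1→HubC (3), HubB→HubC (7); capacity 3 + 7 = 10.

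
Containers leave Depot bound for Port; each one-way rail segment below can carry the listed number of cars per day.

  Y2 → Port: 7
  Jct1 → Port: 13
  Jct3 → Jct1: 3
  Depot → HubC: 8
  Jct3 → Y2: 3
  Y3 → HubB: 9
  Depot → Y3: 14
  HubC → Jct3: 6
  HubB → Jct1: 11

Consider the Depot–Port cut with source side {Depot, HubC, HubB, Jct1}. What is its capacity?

Edges leaving {Depot, HubC, HubB, Jct1}: Depot→Y3 (14), HubC→Jct3 (6), Jct1→Port (13).
Cut capacity = 14 + 6 + 13 = 33.

33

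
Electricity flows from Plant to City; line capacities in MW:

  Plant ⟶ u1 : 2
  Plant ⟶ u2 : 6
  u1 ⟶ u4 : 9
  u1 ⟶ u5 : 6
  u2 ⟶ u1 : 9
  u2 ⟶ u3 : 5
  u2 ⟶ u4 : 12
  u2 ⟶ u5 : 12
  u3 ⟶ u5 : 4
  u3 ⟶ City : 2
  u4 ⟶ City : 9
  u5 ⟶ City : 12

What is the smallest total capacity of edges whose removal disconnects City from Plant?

Augment Plant→u1→u4→City: bottleneck 2, flow now 2.
Augment Plant→u2→u3→City: bottleneck 2, flow now 4.
Augment Plant→u2→u4→City: bottleneck 4, flow now 8.
No augmenting path remains; maximum flow = 8.
By max-flow min-cut, the minimum cut capacity equals the max flow.
In the residual graph, reachable from Plant: {Plant}.
Min-cut edges: Plant→u1 (2), Plant→u2 (6); capacity 2 + 6 = 8.

8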